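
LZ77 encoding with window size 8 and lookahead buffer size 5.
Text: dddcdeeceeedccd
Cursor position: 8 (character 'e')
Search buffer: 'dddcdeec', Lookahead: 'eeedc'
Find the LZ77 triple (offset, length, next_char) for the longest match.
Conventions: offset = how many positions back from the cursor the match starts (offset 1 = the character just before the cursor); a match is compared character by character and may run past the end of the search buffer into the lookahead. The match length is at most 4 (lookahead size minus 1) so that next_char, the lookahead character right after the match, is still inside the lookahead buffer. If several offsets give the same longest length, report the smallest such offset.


Try each offset into the search buffer:
  offset=1 (pos 7, char 'c'): match length 0
  offset=2 (pos 6, char 'e'): match length 1
  offset=3 (pos 5, char 'e'): match length 2
  offset=4 (pos 4, char 'd'): match length 0
  offset=5 (pos 3, char 'c'): match length 0
  offset=6 (pos 2, char 'd'): match length 0
  offset=7 (pos 1, char 'd'): match length 0
  offset=8 (pos 0, char 'd'): match length 0
Longest match has length 2 at offset 3.
next_char = character at position 8 + 2 = 10 -> 'e'

Best match: offset=3, length=2 (matching 'ee' starting at position 5)
LZ77 triple: (3, 2, 'e')


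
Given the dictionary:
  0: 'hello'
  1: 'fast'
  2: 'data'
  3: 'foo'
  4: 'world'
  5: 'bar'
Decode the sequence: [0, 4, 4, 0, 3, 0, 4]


Look up each index in the dictionary:
  0 -> 'hello'
  4 -> 'world'
  4 -> 'world'
  0 -> 'hello'
  3 -> 'foo'
  0 -> 'hello'
  4 -> 'world'

Decoded: "hello world world hello foo hello world"


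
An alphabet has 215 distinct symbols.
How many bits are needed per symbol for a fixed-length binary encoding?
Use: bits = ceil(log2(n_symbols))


log2(215) = 7.7482
Bracket: 2^7 = 128 < 215 <= 2^8 = 256
So ceil(log2(215)) = 8

bits = ceil(log2(215)) = ceil(7.7482) = 8 bits


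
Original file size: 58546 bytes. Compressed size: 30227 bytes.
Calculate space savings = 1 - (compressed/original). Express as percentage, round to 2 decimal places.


ratio = compressed/original = 30227/58546 = 0.516295
savings = 1 - ratio = 1 - 0.516295 = 0.483705
as a percentage: 0.483705 * 100 = 48.37%

Space savings = 1 - 30227/58546 = 48.37%


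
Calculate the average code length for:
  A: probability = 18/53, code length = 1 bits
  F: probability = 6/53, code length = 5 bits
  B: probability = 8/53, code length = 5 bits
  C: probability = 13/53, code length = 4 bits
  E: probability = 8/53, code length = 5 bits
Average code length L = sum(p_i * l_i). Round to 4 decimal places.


Weighted contributions p_i * l_i:
  A: (18/53) * 1 = 18/53
  F: (6/53) * 5 = 30/53
  B: (8/53) * 5 = 40/53
  C: (13/53) * 4 = 52/53
  E: (8/53) * 5 = 40/53
Sum = (18 + 30 + 40 + 52 + 40)/53 = 180/53

L = 180/53 = 3.3962 bits/symbol


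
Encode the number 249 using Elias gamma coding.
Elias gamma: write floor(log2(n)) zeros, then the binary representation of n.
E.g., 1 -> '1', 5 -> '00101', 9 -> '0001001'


num_bits = floor(log2(249)) + 1 = 8
leading_zeros = num_bits - 1 = 7
binary(249) = 11111001

Elias gamma(249) = '0000000' + '11111001' = 000000011111001 (15 bits)


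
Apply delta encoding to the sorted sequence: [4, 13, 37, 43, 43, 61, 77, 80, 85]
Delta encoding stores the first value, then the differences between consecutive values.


First value: 4
Deltas:
  13 - 4 = 9
  37 - 13 = 24
  43 - 37 = 6
  43 - 43 = 0
  61 - 43 = 18
  77 - 61 = 16
  80 - 77 = 3
  85 - 80 = 5


Delta encoded: [4, 9, 24, 6, 0, 18, 16, 3, 5]


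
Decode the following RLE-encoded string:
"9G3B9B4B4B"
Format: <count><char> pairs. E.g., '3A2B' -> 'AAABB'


Expanding each <count><char> pair:
  9G -> 'GGGGGGGGG'
  3B -> 'BBB'
  9B -> 'BBBBBBBBB'
  4B -> 'BBBB'
  4B -> 'BBBB'

Decoded = GGGGGGGGGBBBBBBBBBBBBBBBBBBBB


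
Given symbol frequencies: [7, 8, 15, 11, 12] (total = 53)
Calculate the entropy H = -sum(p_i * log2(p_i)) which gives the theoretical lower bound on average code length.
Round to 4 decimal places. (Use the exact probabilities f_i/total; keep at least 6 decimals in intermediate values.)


Per-symbol terms -p_i * log2(p_i) with p_i = f_i/53:
  p = 7/53 = 0.132075: log2(p) = -2.920566, -p*log2(p) = 0.385735
  p = 8/53 = 0.150943: log2(p) = -2.727920, -p*log2(p) = 0.411762
  p = 15/53 = 0.283019: log2(p) = -1.821030, -p*log2(p) = 0.515386
  p = 11/53 = 0.207547: log2(p) = -2.268489, -p*log2(p) = 0.470818
  p = 12/53 = 0.226415: log2(p) = -2.142958, -p*log2(p) = 0.485198
H = 0.385735 + 0.411762 + 0.515386 + 0.470818 + 0.485198 = 2.268899

H = 2.2689 bits/symbol


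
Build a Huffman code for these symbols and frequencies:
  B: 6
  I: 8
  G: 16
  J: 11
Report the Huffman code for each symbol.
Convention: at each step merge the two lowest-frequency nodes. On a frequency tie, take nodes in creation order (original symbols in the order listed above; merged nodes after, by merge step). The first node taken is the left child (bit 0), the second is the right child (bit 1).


Huffman tree construction:
Step 1: Merge B(6) + I(8) = 14
Step 2: Merge J(11) + (B+I)(14) = 25
Step 3: Merge G(16) + (J+(B+I))(25) = 41
Read each symbol's code off the tree from the root (left child = 0, right child = 1).

Codes:
  B: 110 (length 3)
  I: 111 (length 3)
  G: 0 (length 1)
  J: 10 (length 2)
Average code length: 80/41 = 1.9512 bits/symbol


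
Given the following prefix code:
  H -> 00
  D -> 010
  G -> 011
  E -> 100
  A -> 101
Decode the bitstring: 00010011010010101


Decoding step by step:
Bits 00 -> H
Bits 010 -> D
Bits 011 -> G
Bits 010 -> D
Bits 010 -> D
Bits 101 -> A


Decoded message: HDGDDA


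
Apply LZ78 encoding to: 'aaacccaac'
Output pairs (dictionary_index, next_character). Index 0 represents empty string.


LZ78 encoding steps:
Dictionary: {0: ''}
Step 1: w='' (idx 0), next='a' -> output (0, 'a'), add 'a' as idx 1
Step 2: w='a' (idx 1), next='a' -> output (1, 'a'), add 'aa' as idx 2
Step 3: w='' (idx 0), next='c' -> output (0, 'c'), add 'c' as idx 3
Step 4: w='c' (idx 3), next='c' -> output (3, 'c'), add 'cc' as idx 4
Step 5: w='aa' (idx 2), next='c' -> output (2, 'c'), add 'aac' as idx 5


Encoded: [(0, 'a'), (1, 'a'), (0, 'c'), (3, 'c'), (2, 'c')]


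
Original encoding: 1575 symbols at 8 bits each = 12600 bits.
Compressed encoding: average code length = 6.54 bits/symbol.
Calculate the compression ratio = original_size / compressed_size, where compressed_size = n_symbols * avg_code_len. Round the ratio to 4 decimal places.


original_size = n_symbols * orig_bits = 1575 * 8 = 12600 bits
compressed_size = n_symbols * avg_code_len = 1575 * 6.54 = 10300.5 bits
ratio = original_size / compressed_size = 12600 / 10300.5 = 1.2232

Compression ratio = 1.2232


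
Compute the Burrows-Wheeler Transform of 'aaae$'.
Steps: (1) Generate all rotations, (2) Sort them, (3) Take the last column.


Rotations (sorted):
  0: $aaae -> last char: e
  1: aaae$ -> last char: $
  2: aae$a -> last char: a
  3: ae$aa -> last char: a
  4: e$aaa -> last char: a


BWT = e$aaa


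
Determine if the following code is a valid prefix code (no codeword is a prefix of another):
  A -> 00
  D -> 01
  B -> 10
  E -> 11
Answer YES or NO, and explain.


Checking each pair (does one codeword prefix another?):
  A='00' vs D='01': no prefix
  A='00' vs B='10': no prefix
  A='00' vs E='11': no prefix
  D='01' vs A='00': no prefix
  D='01' vs B='10': no prefix
  D='01' vs E='11': no prefix
  B='10' vs A='00': no prefix
  B='10' vs D='01': no prefix
  B='10' vs E='11': no prefix
  E='11' vs A='00': no prefix
  E='11' vs D='01': no prefix
  E='11' vs B='10': no prefix
No violation found over all pairs.

YES -- this is a valid prefix code. No codeword is a prefix of any other codeword.


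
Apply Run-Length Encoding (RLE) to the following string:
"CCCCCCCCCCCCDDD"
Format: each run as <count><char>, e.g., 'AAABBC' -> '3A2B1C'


Scanning runs left to right:
  i=0: run of 'C' x 12 -> '12C'
  i=12: run of 'D' x 3 -> '3D'

RLE = 12C3D


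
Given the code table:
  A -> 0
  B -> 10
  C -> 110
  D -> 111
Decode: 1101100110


Decoding:
110 -> C
110 -> C
0 -> A
110 -> C


Result: CCAC


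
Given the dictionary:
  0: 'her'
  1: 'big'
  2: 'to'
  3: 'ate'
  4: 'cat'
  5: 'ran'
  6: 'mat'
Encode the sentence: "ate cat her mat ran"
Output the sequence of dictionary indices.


Look up each word in the dictionary:
  'ate' -> 3
  'cat' -> 4
  'her' -> 0
  'mat' -> 6
  'ran' -> 5

Encoded: [3, 4, 0, 6, 5]


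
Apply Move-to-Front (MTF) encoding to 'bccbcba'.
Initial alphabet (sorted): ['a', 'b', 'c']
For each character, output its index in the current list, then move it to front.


MTF encoding:
'b': index 1 in ['a', 'b', 'c'] -> ['b', 'a', 'c']
'c': index 2 in ['b', 'a', 'c'] -> ['c', 'b', 'a']
'c': index 0 in ['c', 'b', 'a'] -> ['c', 'b', 'a']
'b': index 1 in ['c', 'b', 'a'] -> ['b', 'c', 'a']
'c': index 1 in ['b', 'c', 'a'] -> ['c', 'b', 'a']
'b': index 1 in ['c', 'b', 'a'] -> ['b', 'c', 'a']
'a': index 2 in ['b', 'c', 'a'] -> ['a', 'b', 'c']


Output: [1, 2, 0, 1, 1, 1, 2]


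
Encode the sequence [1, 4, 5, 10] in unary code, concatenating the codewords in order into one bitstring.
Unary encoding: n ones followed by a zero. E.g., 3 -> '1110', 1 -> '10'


Encode each number as n ones followed by a terminating 0:
  1 -> 10 (2 bits)
  4 -> 11110 (5 bits)
  5 -> 111110 (6 bits)
  10 -> 11111111110 (11 bits)
Total length = 2 + 5 + 6 + 11 = 24 bits.

Unary([1, 4, 5, 10]) = 101111011111011111111110 (24 bits)


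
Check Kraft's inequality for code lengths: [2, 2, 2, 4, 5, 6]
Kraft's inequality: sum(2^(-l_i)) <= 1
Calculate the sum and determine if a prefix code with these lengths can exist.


Sum = 2^(-2) + 2^(-2) + 2^(-2) + 2^(-4) + 2^(-5) + 2^(-6)
    = 0.25 + 0.25 + 0.25 + 0.0625 + 0.03125 + 0.015625
    = 55/64 = 0.859375
Since 0.859375 <= 1, Kraft's inequality IS satisfied.
A prefix code with these lengths CAN exist.

Kraft sum = 0.859375. Satisfied.


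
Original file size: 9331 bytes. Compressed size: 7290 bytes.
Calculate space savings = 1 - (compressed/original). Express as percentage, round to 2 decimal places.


ratio = compressed/original = 7290/9331 = 0.781267
savings = 1 - ratio = 1 - 0.781267 = 0.218733
as a percentage: 0.218733 * 100 = 21.87%

Space savings = 1 - 7290/9331 = 21.87%


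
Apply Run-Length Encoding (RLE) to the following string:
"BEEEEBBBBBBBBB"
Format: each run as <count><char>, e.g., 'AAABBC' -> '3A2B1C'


Scanning runs left to right:
  i=0: run of 'B' x 1 -> '1B'
  i=1: run of 'E' x 4 -> '4E'
  i=5: run of 'B' x 9 -> '9B'

RLE = 1B4E9B


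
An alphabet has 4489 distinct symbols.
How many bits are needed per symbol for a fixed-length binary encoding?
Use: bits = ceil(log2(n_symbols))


log2(4489) = 12.1322
Bracket: 2^12 = 4096 < 4489 <= 2^13 = 8192
So ceil(log2(4489)) = 13

bits = ceil(log2(4489)) = ceil(12.1322) = 13 bits


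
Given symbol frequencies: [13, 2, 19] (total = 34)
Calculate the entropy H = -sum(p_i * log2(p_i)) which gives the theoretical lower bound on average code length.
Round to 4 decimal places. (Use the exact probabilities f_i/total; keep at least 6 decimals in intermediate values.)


Per-symbol terms -p_i * log2(p_i) with p_i = f_i/34:
  p = 13/34 = 0.382353: log2(p) = -1.387023, -p*log2(p) = 0.530332
  p = 2/34 = 0.058824: log2(p) = -4.087463, -p*log2(p) = 0.240439
  p = 19/34 = 0.558824: log2(p) = -0.839535, -p*log2(p) = 0.469152
H = 0.530332 + 0.240439 + 0.469152 = 1.239923

H = 1.2399 bits/symbol


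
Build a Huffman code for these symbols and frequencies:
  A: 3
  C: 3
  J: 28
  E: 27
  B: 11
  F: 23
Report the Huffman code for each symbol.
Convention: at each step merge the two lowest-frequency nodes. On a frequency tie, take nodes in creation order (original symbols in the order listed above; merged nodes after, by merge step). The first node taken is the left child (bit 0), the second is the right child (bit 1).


Huffman tree construction:
Step 1: Merge A(3) + C(3) = 6
Step 2: Merge (A+C)(6) + B(11) = 17
Step 3: Merge ((A+C)+B)(17) + F(23) = 40
Step 4: Merge E(27) + J(28) = 55
Step 5: Merge (((A+C)+B)+F)(40) + (E+J)(55) = 95
Read each symbol's code off the tree from the root (left child = 0, right child = 1).

Codes:
  A: 0000 (length 4)
  C: 0001 (length 4)
  J: 11 (length 2)
  E: 10 (length 2)
  B: 001 (length 3)
  F: 01 (length 2)
Average code length: 213/95 = 2.2421 bits/symbol


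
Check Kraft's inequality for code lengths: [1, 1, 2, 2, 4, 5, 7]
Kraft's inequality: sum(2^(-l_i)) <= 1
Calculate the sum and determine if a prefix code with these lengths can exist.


Sum = 2^(-1) + 2^(-1) + 2^(-2) + 2^(-2) + 2^(-4) + 2^(-5) + 2^(-7)
    = 0.5 + 0.5 + 0.25 + 0.25 + 0.0625 + 0.03125 + 0.0078125
    = 205/128 = 1.6015625
Since 1.6015625 > 1, Kraft's inequality is NOT satisfied.
A prefix code with these lengths CANNOT exist.

Kraft sum = 1.6015625. Not satisfied.


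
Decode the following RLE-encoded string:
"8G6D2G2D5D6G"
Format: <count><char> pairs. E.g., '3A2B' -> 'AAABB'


Expanding each <count><char> pair:
  8G -> 'GGGGGGGG'
  6D -> 'DDDDDD'
  2G -> 'GG'
  2D -> 'DD'
  5D -> 'DDDDD'
  6G -> 'GGGGGG'

Decoded = GGGGGGGGDDDDDDGGDDDDDDDGGGGGG


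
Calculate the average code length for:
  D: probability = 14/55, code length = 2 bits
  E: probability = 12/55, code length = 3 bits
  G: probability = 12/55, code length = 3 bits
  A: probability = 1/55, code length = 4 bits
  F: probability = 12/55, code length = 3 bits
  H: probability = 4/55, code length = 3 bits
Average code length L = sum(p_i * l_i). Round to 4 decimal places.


Weighted contributions p_i * l_i:
  D: (14/55) * 2 = 28/55
  E: (12/55) * 3 = 36/55
  G: (12/55) * 3 = 36/55
  A: (1/55) * 4 = 4/55
  F: (12/55) * 3 = 36/55
  H: (4/55) * 3 = 12/55
Sum = (28 + 36 + 36 + 4 + 36 + 12)/55 = 152/55

L = 152/55 = 2.7636 bits/symbol


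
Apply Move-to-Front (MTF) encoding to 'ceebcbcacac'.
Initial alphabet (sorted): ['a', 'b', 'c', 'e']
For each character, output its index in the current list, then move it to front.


MTF encoding:
'c': index 2 in ['a', 'b', 'c', 'e'] -> ['c', 'a', 'b', 'e']
'e': index 3 in ['c', 'a', 'b', 'e'] -> ['e', 'c', 'a', 'b']
'e': index 0 in ['e', 'c', 'a', 'b'] -> ['e', 'c', 'a', 'b']
'b': index 3 in ['e', 'c', 'a', 'b'] -> ['b', 'e', 'c', 'a']
'c': index 2 in ['b', 'e', 'c', 'a'] -> ['c', 'b', 'e', 'a']
'b': index 1 in ['c', 'b', 'e', 'a'] -> ['b', 'c', 'e', 'a']
'c': index 1 in ['b', 'c', 'e', 'a'] -> ['c', 'b', 'e', 'a']
'a': index 3 in ['c', 'b', 'e', 'a'] -> ['a', 'c', 'b', 'e']
'c': index 1 in ['a', 'c', 'b', 'e'] -> ['c', 'a', 'b', 'e']
'a': index 1 in ['c', 'a', 'b', 'e'] -> ['a', 'c', 'b', 'e']
'c': index 1 in ['a', 'c', 'b', 'e'] -> ['c', 'a', 'b', 'e']


Output: [2, 3, 0, 3, 2, 1, 1, 3, 1, 1, 1]


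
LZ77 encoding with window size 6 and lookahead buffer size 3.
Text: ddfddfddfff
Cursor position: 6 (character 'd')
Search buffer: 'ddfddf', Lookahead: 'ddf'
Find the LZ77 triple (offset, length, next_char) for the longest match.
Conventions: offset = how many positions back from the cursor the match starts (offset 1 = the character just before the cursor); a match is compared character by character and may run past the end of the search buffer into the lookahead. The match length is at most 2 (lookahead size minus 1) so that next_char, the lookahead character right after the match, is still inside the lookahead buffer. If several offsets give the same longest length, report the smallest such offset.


Try each offset into the search buffer:
  offset=1 (pos 5, char 'f'): match length 0
  offset=2 (pos 4, char 'd'): match length 1
  offset=3 (pos 3, char 'd'): match length 2
  offset=4 (pos 2, char 'f'): match length 0
  offset=5 (pos 1, char 'd'): match length 1
  offset=6 (pos 0, char 'd'): match length 2
Longest match has length 2, found at offsets 3, 6; take the smallest, offset 3.
next_char = character at position 6 + 2 = 8 -> 'f'

Best match: offset=3, length=2 (matching 'dd' starting at position 3)
LZ77 triple: (3, 2, 'f')


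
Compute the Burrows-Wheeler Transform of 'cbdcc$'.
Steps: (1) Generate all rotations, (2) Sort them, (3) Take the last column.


Rotations (sorted):
  0: $cbdcc -> last char: c
  1: bdcc$c -> last char: c
  2: c$cbdc -> last char: c
  3: cbdcc$ -> last char: $
  4: cc$cbd -> last char: d
  5: dcc$cb -> last char: b


BWT = ccc$db


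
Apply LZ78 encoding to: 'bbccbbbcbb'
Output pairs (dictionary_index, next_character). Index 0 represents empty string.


LZ78 encoding steps:
Dictionary: {0: ''}
Step 1: w='' (idx 0), next='b' -> output (0, 'b'), add 'b' as idx 1
Step 2: w='b' (idx 1), next='c' -> output (1, 'c'), add 'bc' as idx 2
Step 3: w='' (idx 0), next='c' -> output (0, 'c'), add 'c' as idx 3
Step 4: w='b' (idx 1), next='b' -> output (1, 'b'), add 'bb' as idx 4
Step 5: w='bc' (idx 2), next='b' -> output (2, 'b'), add 'bcb' as idx 5
Step 6: w='b' (idx 1), end of input -> output (1, '')


Encoded: [(0, 'b'), (1, 'c'), (0, 'c'), (1, 'b'), (2, 'b'), (1, '')]


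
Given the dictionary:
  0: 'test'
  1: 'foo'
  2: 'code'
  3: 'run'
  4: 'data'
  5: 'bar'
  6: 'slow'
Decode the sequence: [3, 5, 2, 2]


Look up each index in the dictionary:
  3 -> 'run'
  5 -> 'bar'
  2 -> 'code'
  2 -> 'code'

Decoded: "run bar code code"


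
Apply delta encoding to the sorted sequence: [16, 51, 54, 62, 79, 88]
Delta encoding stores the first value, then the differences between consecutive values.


First value: 16
Deltas:
  51 - 16 = 35
  54 - 51 = 3
  62 - 54 = 8
  79 - 62 = 17
  88 - 79 = 9


Delta encoded: [16, 35, 3, 8, 17, 9]


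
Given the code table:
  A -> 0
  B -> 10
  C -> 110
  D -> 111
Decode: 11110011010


Decoding:
111 -> D
10 -> B
0 -> A
110 -> C
10 -> B


Result: DBACB


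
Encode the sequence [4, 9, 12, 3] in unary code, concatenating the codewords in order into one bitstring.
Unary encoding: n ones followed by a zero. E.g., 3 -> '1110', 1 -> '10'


Encode each number as n ones followed by a terminating 0:
  4 -> 11110 (5 bits)
  9 -> 1111111110 (10 bits)
  12 -> 1111111111110 (13 bits)
  3 -> 1110 (4 bits)
Total length = 5 + 10 + 13 + 4 = 32 bits.

Unary([4, 9, 12, 3]) = 11110111111111011111111111101110 (32 bits)


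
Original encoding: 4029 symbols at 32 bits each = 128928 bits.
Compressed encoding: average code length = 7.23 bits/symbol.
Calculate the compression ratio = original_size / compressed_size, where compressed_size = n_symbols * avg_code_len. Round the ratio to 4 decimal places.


original_size = n_symbols * orig_bits = 4029 * 32 = 128928 bits
compressed_size = n_symbols * avg_code_len = 4029 * 7.23 = 29129.67 bits
ratio = original_size / compressed_size = 128928 / 29129.67 = 4.426

Compression ratio = 4.426


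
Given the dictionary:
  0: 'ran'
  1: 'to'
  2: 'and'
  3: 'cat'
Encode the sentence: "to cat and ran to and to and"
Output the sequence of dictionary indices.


Look up each word in the dictionary:
  'to' -> 1
  'cat' -> 3
  'and' -> 2
  'ran' -> 0
  'to' -> 1
  'and' -> 2
  'to' -> 1
  'and' -> 2

Encoded: [1, 3, 2, 0, 1, 2, 1, 2]


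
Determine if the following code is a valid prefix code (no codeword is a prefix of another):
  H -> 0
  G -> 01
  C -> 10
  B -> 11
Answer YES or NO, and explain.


Checking each pair (does one codeword prefix another?):
  H='0' vs G='01': prefix -- VIOLATION

NO -- this is NOT a valid prefix code. H (0) is a prefix of G (01).


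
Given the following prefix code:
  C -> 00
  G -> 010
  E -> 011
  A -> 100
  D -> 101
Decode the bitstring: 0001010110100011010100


Decoding step by step:
Bits 00 -> C
Bits 010 -> G
Bits 101 -> D
Bits 101 -> D
Bits 00 -> C
Bits 011 -> E
Bits 010 -> G
Bits 100 -> A


Decoded message: CGDDCEGA


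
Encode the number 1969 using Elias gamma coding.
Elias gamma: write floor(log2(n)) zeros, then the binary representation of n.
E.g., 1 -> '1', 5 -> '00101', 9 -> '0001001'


num_bits = floor(log2(1969)) + 1 = 11
leading_zeros = num_bits - 1 = 10
binary(1969) = 11110110001

Elias gamma(1969) = '0000000000' + '11110110001' = 000000000011110110001 (21 bits)


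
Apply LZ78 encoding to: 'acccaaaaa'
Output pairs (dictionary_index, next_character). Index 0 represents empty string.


LZ78 encoding steps:
Dictionary: {0: ''}
Step 1: w='' (idx 0), next='a' -> output (0, 'a'), add 'a' as idx 1
Step 2: w='' (idx 0), next='c' -> output (0, 'c'), add 'c' as idx 2
Step 3: w='c' (idx 2), next='c' -> output (2, 'c'), add 'cc' as idx 3
Step 4: w='a' (idx 1), next='a' -> output (1, 'a'), add 'aa' as idx 4
Step 5: w='aa' (idx 4), next='a' -> output (4, 'a'), add 'aaa' as idx 5


Encoded: [(0, 'a'), (0, 'c'), (2, 'c'), (1, 'a'), (4, 'a')]


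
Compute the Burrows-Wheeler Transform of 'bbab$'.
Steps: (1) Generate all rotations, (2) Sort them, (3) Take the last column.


Rotations (sorted):
  0: $bbab -> last char: b
  1: ab$bb -> last char: b
  2: b$bba -> last char: a
  3: bab$b -> last char: b
  4: bbab$ -> last char: $


BWT = bbab$


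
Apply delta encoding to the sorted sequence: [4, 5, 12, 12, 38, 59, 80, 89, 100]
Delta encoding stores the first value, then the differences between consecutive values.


First value: 4
Deltas:
  5 - 4 = 1
  12 - 5 = 7
  12 - 12 = 0
  38 - 12 = 26
  59 - 38 = 21
  80 - 59 = 21
  89 - 80 = 9
  100 - 89 = 11


Delta encoded: [4, 1, 7, 0, 26, 21, 21, 9, 11]


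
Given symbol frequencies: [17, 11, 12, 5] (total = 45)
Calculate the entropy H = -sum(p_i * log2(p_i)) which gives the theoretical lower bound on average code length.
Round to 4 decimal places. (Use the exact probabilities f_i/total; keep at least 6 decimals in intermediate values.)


Per-symbol terms -p_i * log2(p_i) with p_i = f_i/45:
  p = 17/45 = 0.377778: log2(p) = -1.404390, -p*log2(p) = 0.530547
  p = 11/45 = 0.244444: log2(p) = -2.032421, -p*log2(p) = 0.496814
  p = 12/45 = 0.266667: log2(p) = -1.906891, -p*log2(p) = 0.508504
  p = 5/45 = 0.111111: log2(p) = -3.169925, -p*log2(p) = 0.352214
H = 0.530547 + 0.496814 + 0.508504 + 0.352214 = 1.888079

H = 1.8881 bits/symbol


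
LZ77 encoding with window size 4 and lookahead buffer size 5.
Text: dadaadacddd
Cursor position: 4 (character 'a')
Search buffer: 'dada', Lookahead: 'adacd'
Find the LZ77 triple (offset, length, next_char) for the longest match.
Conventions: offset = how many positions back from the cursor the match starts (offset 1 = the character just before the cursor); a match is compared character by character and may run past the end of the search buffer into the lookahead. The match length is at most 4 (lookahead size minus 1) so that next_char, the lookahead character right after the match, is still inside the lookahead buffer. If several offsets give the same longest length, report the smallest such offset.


Try each offset into the search buffer:
  offset=1 (pos 3, char 'a'): match length 1
  offset=2 (pos 2, char 'd'): match length 0
  offset=3 (pos 1, char 'a'): match length 3
  offset=4 (pos 0, char 'd'): match length 0
Longest match has length 3 at offset 3.
next_char = character at position 4 + 3 = 7 -> 'c'

Best match: offset=3, length=3 (matching 'ada' starting at position 1)
LZ77 triple: (3, 3, 'c')


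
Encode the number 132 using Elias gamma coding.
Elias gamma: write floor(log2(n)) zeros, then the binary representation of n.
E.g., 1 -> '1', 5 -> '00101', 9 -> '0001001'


num_bits = floor(log2(132)) + 1 = 8
leading_zeros = num_bits - 1 = 7
binary(132) = 10000100

Elias gamma(132) = '0000000' + '10000100' = 000000010000100 (15 bits)


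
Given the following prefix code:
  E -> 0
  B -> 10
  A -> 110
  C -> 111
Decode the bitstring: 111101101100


Decoding step by step:
Bits 111 -> C
Bits 10 -> B
Bits 110 -> A
Bits 110 -> A
Bits 0 -> E


Decoded message: CBAAE


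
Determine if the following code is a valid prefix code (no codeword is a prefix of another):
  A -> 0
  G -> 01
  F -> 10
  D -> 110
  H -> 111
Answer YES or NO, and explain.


Checking each pair (does one codeword prefix another?):
  A='0' vs G='01': prefix -- VIOLATION

NO -- this is NOT a valid prefix code. A (0) is a prefix of G (01).


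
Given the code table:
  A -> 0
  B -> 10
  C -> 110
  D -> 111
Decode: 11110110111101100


Decoding:
111 -> D
10 -> B
110 -> C
111 -> D
10 -> B
110 -> C
0 -> A


Result: DBCDBCA


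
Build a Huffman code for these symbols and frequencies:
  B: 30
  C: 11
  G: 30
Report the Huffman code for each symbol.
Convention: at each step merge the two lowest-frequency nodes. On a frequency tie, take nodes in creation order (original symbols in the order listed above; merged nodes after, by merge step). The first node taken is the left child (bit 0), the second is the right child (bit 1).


Huffman tree construction:
Step 1: Merge C(11) + B(30) = 41
Step 2: Merge G(30) + (C+B)(41) = 71
Read each symbol's code off the tree from the root (left child = 0, right child = 1).

Codes:
  B: 11 (length 2)
  C: 10 (length 2)
  G: 0 (length 1)
Average code length: 112/71 = 1.5775 bits/symbol


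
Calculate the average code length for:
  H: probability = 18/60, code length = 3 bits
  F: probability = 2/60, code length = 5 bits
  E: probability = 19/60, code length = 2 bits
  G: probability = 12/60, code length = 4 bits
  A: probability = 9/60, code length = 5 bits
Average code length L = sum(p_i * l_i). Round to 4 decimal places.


Weighted contributions p_i * l_i:
  H: (18/60) * 3 = 54/60
  F: (2/60) * 5 = 10/60
  E: (19/60) * 2 = 38/60
  G: (12/60) * 4 = 48/60
  A: (9/60) * 5 = 45/60
Sum = (54 + 10 + 38 + 48 + 45)/60 = 195/60

L = 195/60 = 3.2500 bits/symbol


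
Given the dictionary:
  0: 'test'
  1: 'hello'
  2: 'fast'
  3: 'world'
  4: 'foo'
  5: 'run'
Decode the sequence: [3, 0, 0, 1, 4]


Look up each index in the dictionary:
  3 -> 'world'
  0 -> 'test'
  0 -> 'test'
  1 -> 'hello'
  4 -> 'foo'

Decoded: "world test test hello foo"


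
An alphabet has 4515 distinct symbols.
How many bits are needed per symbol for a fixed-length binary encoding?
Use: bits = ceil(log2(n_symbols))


log2(4515) = 12.1405
Bracket: 2^12 = 4096 < 4515 <= 2^13 = 8192
So ceil(log2(4515)) = 13

bits = ceil(log2(4515)) = ceil(12.1405) = 13 bits


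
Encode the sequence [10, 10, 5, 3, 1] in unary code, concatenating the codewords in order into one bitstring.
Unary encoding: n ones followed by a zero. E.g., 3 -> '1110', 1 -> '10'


Encode each number as n ones followed by a terminating 0:
  10 -> 11111111110 (11 bits)
  10 -> 11111111110 (11 bits)
  5 -> 111110 (6 bits)
  3 -> 1110 (4 bits)
  1 -> 10 (2 bits)
Total length = 11 + 11 + 6 + 4 + 2 = 34 bits.

Unary([10, 10, 5, 3, 1]) = 1111111111011111111110111110111010 (34 bits)


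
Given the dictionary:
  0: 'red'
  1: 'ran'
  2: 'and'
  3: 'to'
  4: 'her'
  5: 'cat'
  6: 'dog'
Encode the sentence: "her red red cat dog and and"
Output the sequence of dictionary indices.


Look up each word in the dictionary:
  'her' -> 4
  'red' -> 0
  'red' -> 0
  'cat' -> 5
  'dog' -> 6
  'and' -> 2
  'and' -> 2

Encoded: [4, 0, 0, 5, 6, 2, 2]


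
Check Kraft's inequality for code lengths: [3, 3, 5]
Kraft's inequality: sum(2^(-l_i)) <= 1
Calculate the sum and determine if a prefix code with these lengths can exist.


Sum = 2^(-3) + 2^(-3) + 2^(-5)
    = 0.125 + 0.125 + 0.03125
    = 9/32 = 0.28125
Since 0.28125 <= 1, Kraft's inequality IS satisfied.
A prefix code with these lengths CAN exist.

Kraft sum = 0.28125. Satisfied.


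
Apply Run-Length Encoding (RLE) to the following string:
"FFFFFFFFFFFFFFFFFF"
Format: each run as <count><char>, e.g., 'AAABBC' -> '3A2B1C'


Scanning runs left to right:
  i=0: run of 'F' x 18 -> '18F'

RLE = 18F


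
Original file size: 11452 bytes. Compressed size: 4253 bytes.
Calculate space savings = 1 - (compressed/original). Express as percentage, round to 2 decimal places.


ratio = compressed/original = 4253/11452 = 0.371376
savings = 1 - ratio = 1 - 0.371376 = 0.628624
as a percentage: 0.628624 * 100 = 62.86%

Space savings = 1 - 4253/11452 = 62.86%


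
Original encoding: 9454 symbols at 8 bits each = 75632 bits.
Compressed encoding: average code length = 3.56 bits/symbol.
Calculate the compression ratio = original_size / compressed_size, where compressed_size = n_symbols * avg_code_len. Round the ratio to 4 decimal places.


original_size = n_symbols * orig_bits = 9454 * 8 = 75632 bits
compressed_size = n_symbols * avg_code_len = 9454 * 3.56 = 33656.24 bits
ratio = original_size / compressed_size = 75632 / 33656.24 = 2.2472

Compression ratio = 2.2472


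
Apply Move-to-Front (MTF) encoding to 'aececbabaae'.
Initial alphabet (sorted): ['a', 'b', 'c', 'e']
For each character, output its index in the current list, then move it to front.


MTF encoding:
'a': index 0 in ['a', 'b', 'c', 'e'] -> ['a', 'b', 'c', 'e']
'e': index 3 in ['a', 'b', 'c', 'e'] -> ['e', 'a', 'b', 'c']
'c': index 3 in ['e', 'a', 'b', 'c'] -> ['c', 'e', 'a', 'b']
'e': index 1 in ['c', 'e', 'a', 'b'] -> ['e', 'c', 'a', 'b']
'c': index 1 in ['e', 'c', 'a', 'b'] -> ['c', 'e', 'a', 'b']
'b': index 3 in ['c', 'e', 'a', 'b'] -> ['b', 'c', 'e', 'a']
'a': index 3 in ['b', 'c', 'e', 'a'] -> ['a', 'b', 'c', 'e']
'b': index 1 in ['a', 'b', 'c', 'e'] -> ['b', 'a', 'c', 'e']
'a': index 1 in ['b', 'a', 'c', 'e'] -> ['a', 'b', 'c', 'e']
'a': index 0 in ['a', 'b', 'c', 'e'] -> ['a', 'b', 'c', 'e']
'e': index 3 in ['a', 'b', 'c', 'e'] -> ['e', 'a', 'b', 'c']


Output: [0, 3, 3, 1, 1, 3, 3, 1, 1, 0, 3]


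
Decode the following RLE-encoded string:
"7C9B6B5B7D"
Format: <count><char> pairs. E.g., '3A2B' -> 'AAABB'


Expanding each <count><char> pair:
  7C -> 'CCCCCCC'
  9B -> 'BBBBBBBBB'
  6B -> 'BBBBBB'
  5B -> 'BBBBB'
  7D -> 'DDDDDDD'

Decoded = CCCCCCCBBBBBBBBBBBBBBBBBBBBDDDDDDD


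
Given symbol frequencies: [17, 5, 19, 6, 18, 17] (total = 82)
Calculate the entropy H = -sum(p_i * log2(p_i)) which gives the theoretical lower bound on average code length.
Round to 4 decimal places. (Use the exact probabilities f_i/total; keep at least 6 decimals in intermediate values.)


Per-symbol terms -p_i * log2(p_i) with p_i = f_i/82:
  p = 17/82 = 0.207317: log2(p) = -2.270089, -p*log2(p) = 0.470628
  p = 5/82 = 0.060976: log2(p) = -4.035624, -p*log2(p) = 0.246075
  p = 19/82 = 0.231707: log2(p) = -2.109624, -p*log2(p) = 0.488815
  p = 6/82 = 0.073171: log2(p) = -3.772590, -p*log2(p) = 0.276043
  p = 18/82 = 0.219512: log2(p) = -2.187627, -p*log2(p) = 0.480211
  p = 17/82 = 0.207317: log2(p) = -2.270089, -p*log2(p) = 0.470628
H = 0.470628 + 0.246075 + 0.488815 + 0.276043 + 0.480211 + 0.470628 = 2.432400

H = 2.4324 bits/symbol


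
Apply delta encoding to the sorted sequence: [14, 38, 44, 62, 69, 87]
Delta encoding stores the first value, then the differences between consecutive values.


First value: 14
Deltas:
  38 - 14 = 24
  44 - 38 = 6
  62 - 44 = 18
  69 - 62 = 7
  87 - 69 = 18


Delta encoded: [14, 24, 6, 18, 7, 18]


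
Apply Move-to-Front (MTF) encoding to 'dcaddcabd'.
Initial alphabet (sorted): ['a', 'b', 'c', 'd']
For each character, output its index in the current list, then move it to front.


MTF encoding:
'd': index 3 in ['a', 'b', 'c', 'd'] -> ['d', 'a', 'b', 'c']
'c': index 3 in ['d', 'a', 'b', 'c'] -> ['c', 'd', 'a', 'b']
'a': index 2 in ['c', 'd', 'a', 'b'] -> ['a', 'c', 'd', 'b']
'd': index 2 in ['a', 'c', 'd', 'b'] -> ['d', 'a', 'c', 'b']
'd': index 0 in ['d', 'a', 'c', 'b'] -> ['d', 'a', 'c', 'b']
'c': index 2 in ['d', 'a', 'c', 'b'] -> ['c', 'd', 'a', 'b']
'a': index 2 in ['c', 'd', 'a', 'b'] -> ['a', 'c', 'd', 'b']
'b': index 3 in ['a', 'c', 'd', 'b'] -> ['b', 'a', 'c', 'd']
'd': index 3 in ['b', 'a', 'c', 'd'] -> ['d', 'b', 'a', 'c']


Output: [3, 3, 2, 2, 0, 2, 2, 3, 3]


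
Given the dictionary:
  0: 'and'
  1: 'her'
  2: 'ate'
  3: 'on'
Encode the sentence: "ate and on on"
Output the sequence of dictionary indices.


Look up each word in the dictionary:
  'ate' -> 2
  'and' -> 0
  'on' -> 3
  'on' -> 3

Encoded: [2, 0, 3, 3]


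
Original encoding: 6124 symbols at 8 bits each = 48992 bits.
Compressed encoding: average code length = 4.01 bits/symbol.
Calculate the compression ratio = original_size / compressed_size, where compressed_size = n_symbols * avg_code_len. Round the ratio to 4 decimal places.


original_size = n_symbols * orig_bits = 6124 * 8 = 48992 bits
compressed_size = n_symbols * avg_code_len = 6124 * 4.01 = 24557.24 bits
ratio = original_size / compressed_size = 48992 / 24557.24 = 1.995

Compression ratio = 1.995


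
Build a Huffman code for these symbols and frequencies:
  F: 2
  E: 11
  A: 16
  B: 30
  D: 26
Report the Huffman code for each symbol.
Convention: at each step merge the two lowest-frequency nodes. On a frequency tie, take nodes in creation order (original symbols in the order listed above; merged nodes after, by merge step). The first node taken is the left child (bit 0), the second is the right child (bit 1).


Huffman tree construction:
Step 1: Merge F(2) + E(11) = 13
Step 2: Merge (F+E)(13) + A(16) = 29
Step 3: Merge D(26) + ((F+E)+A)(29) = 55
Step 4: Merge B(30) + (D+((F+E)+A))(55) = 85
Read each symbol's code off the tree from the root (left child = 0, right child = 1).

Codes:
  F: 1100 (length 4)
  E: 1101 (length 4)
  A: 111 (length 3)
  B: 0 (length 1)
  D: 10 (length 2)
Average code length: 182/85 = 2.1412 bits/symbol


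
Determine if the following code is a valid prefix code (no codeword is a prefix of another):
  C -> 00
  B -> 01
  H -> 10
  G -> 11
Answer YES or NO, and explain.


Checking each pair (does one codeword prefix another?):
  C='00' vs B='01': no prefix
  C='00' vs H='10': no prefix
  C='00' vs G='11': no prefix
  B='01' vs C='00': no prefix
  B='01' vs H='10': no prefix
  B='01' vs G='11': no prefix
  H='10' vs C='00': no prefix
  H='10' vs B='01': no prefix
  H='10' vs G='11': no prefix
  G='11' vs C='00': no prefix
  G='11' vs B='01': no prefix
  G='11' vs H='10': no prefix
No violation found over all pairs.

YES -- this is a valid prefix code. No codeword is a prefix of any other codeword.


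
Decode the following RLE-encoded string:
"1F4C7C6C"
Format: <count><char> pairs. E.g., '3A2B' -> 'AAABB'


Expanding each <count><char> pair:
  1F -> 'F'
  4C -> 'CCCC'
  7C -> 'CCCCCCC'
  6C -> 'CCCCCC'

Decoded = FCCCCCCCCCCCCCCCCC


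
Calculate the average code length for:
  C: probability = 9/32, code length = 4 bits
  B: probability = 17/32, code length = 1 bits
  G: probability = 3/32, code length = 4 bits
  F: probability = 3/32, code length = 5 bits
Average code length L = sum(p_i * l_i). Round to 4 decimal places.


Weighted contributions p_i * l_i:
  C: (9/32) * 4 = 36/32
  B: (17/32) * 1 = 17/32
  G: (3/32) * 4 = 12/32
  F: (3/32) * 5 = 15/32
Sum = (36 + 17 + 12 + 15)/32 = 80/32

L = 80/32 = 2.5000 bits/symbol


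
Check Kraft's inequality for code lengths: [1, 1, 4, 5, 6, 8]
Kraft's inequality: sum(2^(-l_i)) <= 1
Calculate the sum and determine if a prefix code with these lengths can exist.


Sum = 2^(-1) + 2^(-1) + 2^(-4) + 2^(-5) + 2^(-6) + 2^(-8)
    = 0.5 + 0.5 + 0.0625 + 0.03125 + 0.015625 + 0.00390625
    = 285/256 = 1.11328125
Since 1.11328125 > 1, Kraft's inequality is NOT satisfied.
A prefix code with these lengths CANNOT exist.

Kraft sum = 1.11328125. Not satisfied.


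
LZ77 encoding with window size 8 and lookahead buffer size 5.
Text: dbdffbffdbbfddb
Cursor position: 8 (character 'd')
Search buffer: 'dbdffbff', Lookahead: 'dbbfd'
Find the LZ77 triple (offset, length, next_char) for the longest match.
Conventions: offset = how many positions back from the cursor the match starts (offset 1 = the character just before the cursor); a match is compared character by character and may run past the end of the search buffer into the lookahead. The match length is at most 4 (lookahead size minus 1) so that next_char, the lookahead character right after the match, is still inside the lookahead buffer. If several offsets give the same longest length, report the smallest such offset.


Try each offset into the search buffer:
  offset=1 (pos 7, char 'f'): match length 0
  offset=2 (pos 6, char 'f'): match length 0
  offset=3 (pos 5, char 'b'): match length 0
  offset=4 (pos 4, char 'f'): match length 0
  offset=5 (pos 3, char 'f'): match length 0
  offset=6 (pos 2, char 'd'): match length 1
  offset=7 (pos 1, char 'b'): match length 0
  offset=8 (pos 0, char 'd'): match length 2
Longest match has length 2 at offset 8.
next_char = character at position 8 + 2 = 10 -> 'b'

Best match: offset=8, length=2 (matching 'db' starting at position 0)
LZ77 triple: (8, 2, 'b')


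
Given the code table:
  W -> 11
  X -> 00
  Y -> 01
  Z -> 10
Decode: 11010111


Decoding:
11 -> W
01 -> Y
01 -> Y
11 -> W


Result: WYYW


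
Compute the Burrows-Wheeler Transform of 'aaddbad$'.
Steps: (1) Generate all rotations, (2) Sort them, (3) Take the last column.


Rotations (sorted):
  0: $aaddbad -> last char: d
  1: aaddbad$ -> last char: $
  2: ad$aaddb -> last char: b
  3: addbad$a -> last char: a
  4: bad$aadd -> last char: d
  5: d$aaddba -> last char: a
  6: dbad$aad -> last char: d
  7: ddbad$aa -> last char: a


BWT = d$badada


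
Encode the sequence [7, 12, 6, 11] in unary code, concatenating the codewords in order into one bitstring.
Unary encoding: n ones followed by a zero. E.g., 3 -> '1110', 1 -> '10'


Encode each number as n ones followed by a terminating 0:
  7 -> 11111110 (8 bits)
  12 -> 1111111111110 (13 bits)
  6 -> 1111110 (7 bits)
  11 -> 111111111110 (12 bits)
Total length = 8 + 13 + 7 + 12 = 40 bits.

Unary([7, 12, 6, 11]) = 1111111011111111111101111110111111111110 (40 bits)


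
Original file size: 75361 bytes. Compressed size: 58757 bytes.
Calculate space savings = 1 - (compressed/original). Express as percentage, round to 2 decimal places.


ratio = compressed/original = 58757/75361 = 0.779674
savings = 1 - ratio = 1 - 0.779674 = 0.220326
as a percentage: 0.220326 * 100 = 22.03%

Space savings = 1 - 58757/75361 = 22.03%


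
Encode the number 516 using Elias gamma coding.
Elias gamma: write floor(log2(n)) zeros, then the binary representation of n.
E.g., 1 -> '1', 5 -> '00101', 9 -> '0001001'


num_bits = floor(log2(516)) + 1 = 10
leading_zeros = num_bits - 1 = 9
binary(516) = 1000000100

Elias gamma(516) = '000000000' + '1000000100' = 0000000001000000100 (19 bits)


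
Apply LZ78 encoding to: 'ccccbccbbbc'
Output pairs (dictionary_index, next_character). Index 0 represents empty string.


LZ78 encoding steps:
Dictionary: {0: ''}
Step 1: w='' (idx 0), next='c' -> output (0, 'c'), add 'c' as idx 1
Step 2: w='c' (idx 1), next='c' -> output (1, 'c'), add 'cc' as idx 2
Step 3: w='c' (idx 1), next='b' -> output (1, 'b'), add 'cb' as idx 3
Step 4: w='cc' (idx 2), next='b' -> output (2, 'b'), add 'ccb' as idx 4
Step 5: w='' (idx 0), next='b' -> output (0, 'b'), add 'b' as idx 5
Step 6: w='b' (idx 5), next='c' -> output (5, 'c'), add 'bc' as idx 6


Encoded: [(0, 'c'), (1, 'c'), (1, 'b'), (2, 'b'), (0, 'b'), (5, 'c')]


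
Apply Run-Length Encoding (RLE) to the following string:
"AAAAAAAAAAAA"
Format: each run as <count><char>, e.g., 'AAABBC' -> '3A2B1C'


Scanning runs left to right:
  i=0: run of 'A' x 12 -> '12A'

RLE = 12A


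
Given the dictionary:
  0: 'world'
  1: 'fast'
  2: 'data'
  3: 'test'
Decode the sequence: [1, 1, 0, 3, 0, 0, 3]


Look up each index in the dictionary:
  1 -> 'fast'
  1 -> 'fast'
  0 -> 'world'
  3 -> 'test'
  0 -> 'world'
  0 -> 'world'
  3 -> 'test'

Decoded: "fast fast world test world world test"


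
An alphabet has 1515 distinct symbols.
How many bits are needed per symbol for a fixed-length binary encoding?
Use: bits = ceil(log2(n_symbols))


log2(1515) = 10.5651
Bracket: 2^10 = 1024 < 1515 <= 2^11 = 2048
So ceil(log2(1515)) = 11

bits = ceil(log2(1515)) = ceil(10.5651) = 11 bits


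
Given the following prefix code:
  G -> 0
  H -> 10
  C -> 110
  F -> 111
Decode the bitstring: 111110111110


Decoding step by step:
Bits 111 -> F
Bits 110 -> C
Bits 111 -> F
Bits 110 -> C


Decoded message: FCFC


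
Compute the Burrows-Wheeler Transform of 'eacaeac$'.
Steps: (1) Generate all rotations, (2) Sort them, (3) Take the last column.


Rotations (sorted):
  0: $eacaeac -> last char: c
  1: ac$eacae -> last char: e
  2: acaeac$e -> last char: e
  3: aeac$eac -> last char: c
  4: c$eacaea -> last char: a
  5: caeac$ea -> last char: a
  6: eac$eaca -> last char: a
  7: eacaeac$ -> last char: $


BWT = ceecaaa$
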